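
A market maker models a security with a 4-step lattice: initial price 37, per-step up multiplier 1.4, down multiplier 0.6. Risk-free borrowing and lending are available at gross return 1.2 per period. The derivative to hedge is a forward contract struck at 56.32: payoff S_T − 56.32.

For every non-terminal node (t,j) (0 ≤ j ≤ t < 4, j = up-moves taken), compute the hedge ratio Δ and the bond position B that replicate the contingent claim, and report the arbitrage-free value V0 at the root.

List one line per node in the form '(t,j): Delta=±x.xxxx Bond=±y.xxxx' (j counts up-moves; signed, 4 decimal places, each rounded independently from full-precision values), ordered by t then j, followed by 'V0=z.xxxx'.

(0,0): Delta=1.0000 Bond=-27.1605
(1,0): Delta=1.0000 Bond=-32.5926
(1,1): Delta=1.0000 Bond=-32.5926
(2,0): Delta=1.0000 Bond=-39.1111
(2,1): Delta=1.0000 Bond=-39.1111
(2,2): Delta=1.0000 Bond=-39.1111
(3,0): Delta=1.0000 Bond=-46.9333
(3,1): Delta=1.0000 Bond=-46.9333
(3,2): Delta=1.0000 Bond=-46.9333
(3,3): Delta=1.0000 Bond=-46.9333
V0=9.8395

No-arbitrage ⇒ martingale measure with p* = (R−d)/(u−d) = 0.7500.
Payoff layer (t=4): V(4,0)=-51.5248, V(4,1)=-45.1312, V(4,2)=-30.2128, V(4,3)=4.5968, V(4,4)=85.8192
  t=3,j=0: stock 7.9920 → up 11.1888 (V=-45.1312), down 4.7952 (V=-51.5248). Price -38.9413; hedge Δ=1.0000, bond B=-46.9333.
  t=3,j=1: stock 18.6480 → up 26.1072 (V=-30.2128), down 11.1888 (V=-45.1312). Price -28.2853; hedge Δ=1.0000, bond B=-46.9333.
  t=3,j=2: stock 43.5120 → up 60.9168 (V=4.5968), down 26.1072 (V=-30.2128). Price -3.4213; hedge Δ=1.0000, bond B=-46.9333.
  t=3,j=3: stock 101.5280 → up 142.1392 (V=85.8192), down 60.9168 (V=4.5968). Price 54.5947; hedge Δ=1.0000, bond B=-46.9333.
  t=2,j=0: stock 13.3200 → up 18.6480 (V=-28.2853), down 7.9920 (V=-38.9413). Price -25.7911; hedge Δ=1.0000, bond B=-39.1111.
  t=2,j=1: stock 31.0800 → up 43.5120 (V=-3.4213), down 18.6480 (V=-28.2853). Price -8.0311; hedge Δ=1.0000, bond B=-39.1111.
  t=2,j=2: stock 72.5200 → up 101.5280 (V=54.5947), down 43.5120 (V=-3.4213). Price 33.4089; hedge Δ=1.0000, bond B=-39.1111.
  t=1,j=0: stock 22.2000 → up 31.0800 (V=-8.0311), down 13.3200 (V=-25.7911). Price -10.3926; hedge Δ=1.0000, bond B=-32.5926.
  t=1,j=1: stock 51.8000 → up 72.5200 (V=33.4089), down 31.0800 (V=-8.0311). Price 19.2074; hedge Δ=1.0000, bond B=-32.5926.
  t=0,j=0: stock 37.0000 → up 51.8000 (V=19.2074), down 22.2000 (V=-10.3926). Price 9.8395; hedge Δ=1.0000, bond B=-27.1605.
Self-financing check: at every node Δ·S+B equals the discounted successor values.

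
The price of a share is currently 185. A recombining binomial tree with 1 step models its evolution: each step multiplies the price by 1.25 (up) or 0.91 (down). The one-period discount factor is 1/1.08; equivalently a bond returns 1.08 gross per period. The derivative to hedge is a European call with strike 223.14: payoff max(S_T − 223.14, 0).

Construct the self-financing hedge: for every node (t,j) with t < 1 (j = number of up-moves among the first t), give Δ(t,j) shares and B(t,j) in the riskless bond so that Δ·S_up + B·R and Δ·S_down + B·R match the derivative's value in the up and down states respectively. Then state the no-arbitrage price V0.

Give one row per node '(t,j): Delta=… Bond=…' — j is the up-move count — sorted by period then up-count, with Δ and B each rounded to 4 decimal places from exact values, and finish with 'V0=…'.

Since d<R<u, set p* = (R−d)/(u−d) = 0.5000; price each node as the discounted p*-expectation of its children.
Payoff layer (t=1): V(1,0)=0.0000, V(1,1)=8.1100
Node (0,0) S=185.0000: V=(p*·8.1100+(1−p*)·0.0000)/1.08=3.7546; Δ=(8.1100−0.0000)/(231.2500−168.3500)=0.1289; B=V−Δ·S=-20.0983
Each (Δ,B) replicates both successor values, so the strategy is self-financing and V0 is arbitrage-free.

(0,0): Delta=0.1289 Bond=-20.0983
V0=3.7546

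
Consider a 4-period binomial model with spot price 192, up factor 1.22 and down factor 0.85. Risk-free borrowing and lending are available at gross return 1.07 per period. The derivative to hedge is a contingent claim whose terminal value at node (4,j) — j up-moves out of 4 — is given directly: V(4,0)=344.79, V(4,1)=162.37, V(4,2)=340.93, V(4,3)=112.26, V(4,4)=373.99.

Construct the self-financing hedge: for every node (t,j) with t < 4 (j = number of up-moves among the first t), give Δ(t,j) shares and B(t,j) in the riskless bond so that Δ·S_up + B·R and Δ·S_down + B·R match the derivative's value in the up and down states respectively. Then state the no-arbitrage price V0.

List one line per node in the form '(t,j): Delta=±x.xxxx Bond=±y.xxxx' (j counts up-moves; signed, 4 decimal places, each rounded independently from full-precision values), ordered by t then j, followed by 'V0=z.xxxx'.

The replicating-portfolio and risk-neutral prices coincide; use p* = (1.07−0.85)/(1.22−0.85) = 0.5946 for the latter.
Payoff layer (t=4): V(4,0)=344.7900, V(4,1)=162.3700, V(4,2)=340.9300, V(4,3)=112.2600, V(4,4)=373.9900
Node (3,0) S=117.9120: V=(p*·162.3700+(1−p*)·344.7900)/1.07=220.8636; Δ=(162.3700−344.7900)/(143.8526−100.2252)=-4.1813; B=V−Δ·S=713.8906
Node (3,1) S=169.2384: V=(p*·340.9300+(1−p*)·162.3700)/1.07=250.9727; Δ=(340.9300−162.3700)/(206.4708−143.8526)=2.8516; B=V−Δ·S=-231.6219
Node (3,2) S=242.9069: V=(p*·112.2600+(1−p*)·340.9300)/1.07=191.5552; Δ=(112.2600−340.9300)/(296.3464−206.4708)=-2.5443; B=V−Δ·S=809.5822
Node (3,3) S=348.6428: V=(p*·373.9900+(1−p*)·112.2600)/1.07=250.3582; Δ=(373.9900−112.2600)/(425.3442−296.3464)=2.0289; B=V−Δ·S=-457.0202
Node (2,0) S=138.7200: V=(p*·250.9727+(1−p*)·220.8636)/1.07=223.1461; Δ=(250.9727−220.8636)/(169.2384−117.9120)=0.5866; B=V−Δ·S=141.7701
Node (2,1) S=199.1040: V=(p*·191.5552+(1−p*)·250.9727)/1.07=201.5359; Δ=(191.5552−250.9727)/(242.9069−169.2384)=-0.8066; B=V−Δ·S=362.1238
Node (2,2) S=285.7728: V=(p*·250.3582+(1−p*)·191.5552)/1.07=211.7001; Δ=(250.3582−191.5552)/(348.6428−242.9069)=0.5561; B=V−Δ·S=52.7731
Node (1,0) S=163.2000: V=(p*·201.5359+(1−p*)·223.1461)/1.07=196.5390; Δ=(201.5359−223.1461)/(199.1040−138.7200)=-0.3579; B=V−Δ·S=254.9451
Node (1,1) S=234.2400: V=(p*·211.7001+(1−p*)·201.5359)/1.07=193.9995; Δ=(211.7001−201.5359)/(285.7728−199.1040)=0.1173; B=V−Δ·S=166.5286
Node (0,0) S=192.0000: V=(p*·193.9995+(1−p*)·196.5390)/1.07=182.2701; Δ=(193.9995−196.5390)/(234.2400−163.2000)=-0.0357; B=V−Δ·S=189.1337
Root portfolio cost Δ·192+B reproduces V0=182.2701.

(0,0): Delta=-0.0357 Bond=189.1337
(1,0): Delta=-0.3579 Bond=254.9451
(1,1): Delta=0.1173 Bond=166.5286
(2,0): Delta=0.5866 Bond=141.7701
(2,1): Delta=-0.8066 Bond=362.1238
(2,2): Delta=0.5561 Bond=52.7731
(3,0): Delta=-4.1813 Bond=713.8906
(3,1): Delta=2.8516 Bond=-231.6219
(3,2): Delta=-2.5443 Bond=809.5822
(3,3): Delta=2.0289 Bond=-457.0202
V0=182.2701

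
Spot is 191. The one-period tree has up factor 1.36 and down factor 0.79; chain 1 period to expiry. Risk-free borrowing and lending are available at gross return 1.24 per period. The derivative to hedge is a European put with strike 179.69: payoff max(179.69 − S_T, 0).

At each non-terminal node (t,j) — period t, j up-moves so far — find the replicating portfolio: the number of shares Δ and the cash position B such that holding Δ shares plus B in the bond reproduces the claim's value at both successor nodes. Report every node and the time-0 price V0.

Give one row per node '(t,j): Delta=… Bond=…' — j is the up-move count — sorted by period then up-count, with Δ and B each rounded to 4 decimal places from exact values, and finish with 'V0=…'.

(0,0): Delta=-0.2645 Bond=55.4160
V0=4.8896

Risk-neutral probability p* = (R−d)/(u−d) = (1.24−0.79)/(1.36−0.79) = 0.7895.
Payoff layer (t=1): V(1,0)=28.8000, V(1,1)=0.0000
(0,0): S=191.0000. Δ = (V_up−V_dn)/(S_up−S_dn) = (0.0000−28.8000)/(259.7600−150.8900) = -0.2645. V = [p*·0.0000 + (1−p*)·28.8000]/1.24 = 4.8896. B = V − Δ·S = 55.4160.
Each (Δ,B) replicates both successor values, so the strategy is self-financing and V0 is arbitrage-free.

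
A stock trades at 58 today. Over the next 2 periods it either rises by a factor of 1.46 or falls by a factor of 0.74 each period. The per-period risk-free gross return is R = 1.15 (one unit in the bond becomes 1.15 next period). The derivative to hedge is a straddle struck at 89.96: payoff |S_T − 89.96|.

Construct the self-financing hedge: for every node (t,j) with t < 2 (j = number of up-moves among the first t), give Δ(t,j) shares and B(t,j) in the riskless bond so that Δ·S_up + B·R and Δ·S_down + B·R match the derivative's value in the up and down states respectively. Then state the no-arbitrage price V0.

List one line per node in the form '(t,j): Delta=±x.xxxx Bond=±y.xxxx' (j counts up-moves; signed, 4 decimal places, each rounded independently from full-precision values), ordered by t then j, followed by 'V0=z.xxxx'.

(0,0): Delta=-0.2014 Bond=38.2194
(1,0): Delta=-1.0000 Bond=78.2261
(1,1): Delta=0.1046 Bond=18.0380
V0=26.5353

No-arbitrage ⇒ martingale measure with p* = (R−d)/(u−d) = 0.5694.
Terminal values V(2,·): V(2,0)=58.1992, V(2,1)=27.2968, V(2,2)=33.6728
Node (1,0) S=42.9200: V=(p*·27.2968+(1−p*)·58.1992)/1.15=35.3061; Δ=(27.2968−58.1992)/(62.6632−31.7608)=-1.0000; B=V−Δ·S=78.2261
Node (1,1) S=84.6800: V=(p*·33.6728+(1−p*)·27.2968)/1.15=26.8935; Δ=(33.6728−27.2968)/(123.6328−62.6632)=0.1046; B=V−Δ·S=18.0380
Node (0,0) S=58.0000: V=(p*·26.8935+(1−p*)·35.3061)/1.15=26.5353; Δ=(26.8935−35.3061)/(84.6800−42.9200)=-0.2014; B=V−Δ·S=38.2194
The time-0 hedge costs 26.5353, which is the no-arbitrage price.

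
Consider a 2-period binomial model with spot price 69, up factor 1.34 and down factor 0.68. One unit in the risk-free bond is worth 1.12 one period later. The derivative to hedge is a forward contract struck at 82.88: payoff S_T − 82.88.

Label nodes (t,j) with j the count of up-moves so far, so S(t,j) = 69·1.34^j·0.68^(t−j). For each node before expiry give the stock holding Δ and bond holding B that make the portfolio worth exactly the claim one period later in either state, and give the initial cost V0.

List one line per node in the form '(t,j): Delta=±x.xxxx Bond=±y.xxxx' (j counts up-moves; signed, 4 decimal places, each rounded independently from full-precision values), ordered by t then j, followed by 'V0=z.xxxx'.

Under the risk-neutral measure, an up-move has probability p* = (R−d)/(u−d) = 0.6667 and values discount at R = 1.12.
Terminal payoffs: V(2,0)=-50.9744, V(2,1)=-20.0072, V(2,2)=41.0164
Node (1,0) S=46.9200: V=(p*·-20.0072+(1−p*)·-50.9744)/1.12=-27.0800; Δ=(-20.0072−-50.9744)/(62.8728−31.9056)=1.0000; B=V−Δ·S=-74.0000
Node (1,1) S=92.4600: V=(p*·41.0164+(1−p*)·-20.0072)/1.12=18.4600; Δ=(41.0164−-20.0072)/(123.8964−62.8728)=1.0000; B=V−Δ·S=-74.0000
Node (0,0) S=69.0000: V=(p*·18.4600+(1−p*)·-27.0800)/1.12=2.9286; Δ=(18.4600−-27.0800)/(92.4600−46.9200)=1.0000; B=V−Δ·S=-66.0714
Self-financing check: at every node Δ·S+B equals the discounted successor values.

(0,0): Delta=1.0000 Bond=-66.0714
(1,0): Delta=1.0000 Bond=-74.0000
(1,1): Delta=1.0000 Bond=-74.0000
V0=2.9286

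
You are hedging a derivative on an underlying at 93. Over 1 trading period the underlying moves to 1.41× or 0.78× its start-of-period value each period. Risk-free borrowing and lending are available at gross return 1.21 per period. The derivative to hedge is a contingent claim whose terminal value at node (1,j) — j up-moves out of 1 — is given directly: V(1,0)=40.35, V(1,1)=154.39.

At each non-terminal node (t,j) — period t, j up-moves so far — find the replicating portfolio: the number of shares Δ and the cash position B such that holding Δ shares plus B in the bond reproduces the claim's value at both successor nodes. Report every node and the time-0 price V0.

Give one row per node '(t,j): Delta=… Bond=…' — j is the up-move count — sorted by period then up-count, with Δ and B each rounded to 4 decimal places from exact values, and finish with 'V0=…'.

Since d<R<u, set p* = (R−d)/(u−d) = 0.6825; price each node as the discounted p*-expectation of its children.
Terminal payoffs: V(1,0)=40.3500, V(1,1)=154.3900
  t=0,j=0: stock 93.0000 → up 131.1300 (V=154.3900), down 72.5400 (V=40.3500). Price 97.6751; hedge Δ=1.9464, bond B=-83.3408.
The time-0 hedge costs 97.6751, which is the no-arbitrage price.

(0,0): Delta=1.9464 Bond=-83.3408
V0=97.6751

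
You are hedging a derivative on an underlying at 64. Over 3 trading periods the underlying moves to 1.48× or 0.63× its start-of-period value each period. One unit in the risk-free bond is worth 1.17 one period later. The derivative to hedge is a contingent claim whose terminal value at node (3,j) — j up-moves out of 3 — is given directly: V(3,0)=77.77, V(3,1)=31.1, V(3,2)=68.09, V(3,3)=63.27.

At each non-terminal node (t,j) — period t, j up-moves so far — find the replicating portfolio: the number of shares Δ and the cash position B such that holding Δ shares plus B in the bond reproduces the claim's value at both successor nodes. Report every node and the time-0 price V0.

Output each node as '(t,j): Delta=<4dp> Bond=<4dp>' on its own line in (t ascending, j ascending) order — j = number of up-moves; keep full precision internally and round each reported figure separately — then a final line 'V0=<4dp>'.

Under the risk-neutral measure, an up-move has probability p* = (R−d)/(u−d) = 0.6353 and values discount at R = 1.17.
Terminal payoffs: V(3,0)=77.7700, V(3,1)=31.1000, V(3,2)=68.0900, V(3,3)=63.2700
  t=2,j=0: stock 25.4016 → up 37.5944 (V=31.1000), down 16.0030 (V=77.7700). Price 41.1289; hedge Δ=-2.1615, bond B=96.0348.
  t=2,j=1: stock 59.6736 → up 88.3169 (V=68.0900), down 37.5944 (V=31.1000). Price 46.6663; hedge Δ=0.7293, bond B=3.1486.
  t=2,j=2: stock 140.1856 → up 207.4747 (V=63.2700), down 88.3169 (V=68.0900). Price 55.5794; hedge Δ=-0.0405, bond B=61.2500.
  t=1,j=0: stock 40.3200 → up 59.6736 (V=46.6663), down 25.4016 (V=41.1289). Price 38.1596; hedge Δ=0.1616, bond B=31.6451.
  t=1,j=1: stock 94.7200 → up 140.1856 (V=55.5794), down 59.6736 (V=46.6663). Price 44.7254; hedge Δ=0.1107, bond B=34.2394.
  t=0,j=0: stock 64.0000 → up 94.7200 (V=44.7254), down 40.3200 (V=38.1596). Price 36.1802; hedge Δ=0.1207, bond B=28.4557.
Root portfolio cost Δ·64+B reproduces V0=36.1802.

(0,0): Delta=0.1207 Bond=28.4557
(1,0): Delta=0.1616 Bond=31.6451
(1,1): Delta=0.1107 Bond=34.2394
(2,0): Delta=-2.1615 Bond=96.0348
(2,1): Delta=0.7293 Bond=3.1486
(2,2): Delta=-0.0405 Bond=61.2500
V0=36.1802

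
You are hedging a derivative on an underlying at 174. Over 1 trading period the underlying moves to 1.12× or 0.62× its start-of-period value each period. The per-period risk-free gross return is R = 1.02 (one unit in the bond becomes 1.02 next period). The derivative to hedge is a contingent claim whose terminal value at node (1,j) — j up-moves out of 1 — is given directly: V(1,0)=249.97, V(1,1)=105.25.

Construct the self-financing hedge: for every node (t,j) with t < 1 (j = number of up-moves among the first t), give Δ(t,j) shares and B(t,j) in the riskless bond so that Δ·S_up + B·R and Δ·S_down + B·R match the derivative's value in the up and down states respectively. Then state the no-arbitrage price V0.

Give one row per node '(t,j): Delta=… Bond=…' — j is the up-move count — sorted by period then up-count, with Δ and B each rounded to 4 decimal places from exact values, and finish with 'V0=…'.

Since d<R<u, set p* = (R−d)/(u−d) = 0.8000; price each node as the discounted p*-expectation of its children.
Payoff layer (t=1): V(1,0)=249.9700, V(1,1)=105.2500
(0,0): S=174.0000. Δ = (V_up−V_dn)/(S_up−S_dn) = (105.2500−249.9700)/(194.8800−107.8800) = -1.6634. V = [p*·105.2500 + (1−p*)·249.9700]/1.02 = 131.5627. B = V − Δ·S = 421.0027.
Self-financing check: at every node Δ·S+B equals the discounted successor values.

(0,0): Delta=-1.6634 Bond=421.0027
V0=131.5627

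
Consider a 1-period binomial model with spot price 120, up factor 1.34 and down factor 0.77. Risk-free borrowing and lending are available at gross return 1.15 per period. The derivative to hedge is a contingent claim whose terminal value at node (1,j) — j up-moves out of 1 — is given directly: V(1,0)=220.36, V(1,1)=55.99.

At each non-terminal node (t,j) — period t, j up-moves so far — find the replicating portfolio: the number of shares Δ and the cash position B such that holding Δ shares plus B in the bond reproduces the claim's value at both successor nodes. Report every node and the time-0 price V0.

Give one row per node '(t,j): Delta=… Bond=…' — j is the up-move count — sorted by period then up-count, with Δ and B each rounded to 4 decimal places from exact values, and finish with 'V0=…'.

The replicating-portfolio and risk-neutral prices coincide; use p* = (1.15−0.77)/(1.34−0.77) = 0.6667 for the latter.
Terminal values V(1,·): V(1,0)=220.3600, V(1,1)=55.9900
  t=0,j=0: stock 120.0000 → up 160.8000 (V=55.9900), down 92.4000 (V=220.3600). Price 96.3304; hedge Δ=-2.4031, bond B=384.6989.
Self-financing check: at every node Δ·S+B equals the discounted successor values.

(0,0): Delta=-2.4031 Bond=384.6989
V0=96.3304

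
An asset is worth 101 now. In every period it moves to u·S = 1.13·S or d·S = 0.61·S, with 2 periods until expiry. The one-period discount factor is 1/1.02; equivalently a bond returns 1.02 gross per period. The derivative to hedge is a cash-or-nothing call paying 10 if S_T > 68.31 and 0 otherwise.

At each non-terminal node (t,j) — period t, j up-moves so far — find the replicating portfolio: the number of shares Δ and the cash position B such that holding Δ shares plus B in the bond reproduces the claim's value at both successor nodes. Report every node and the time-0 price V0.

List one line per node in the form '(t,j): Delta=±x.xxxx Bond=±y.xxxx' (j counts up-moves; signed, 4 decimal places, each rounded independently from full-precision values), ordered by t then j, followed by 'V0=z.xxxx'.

Under the risk-neutral measure, an up-move has probability p* = (R−d)/(u−d) = 0.7885 and values discount at R = 1.02.
Payoff layer (t=2): V(2,0)=0.0000, V(2,1)=10.0000, V(2,2)=10.0000
  t=1,j=0: stock 61.6100 → up 69.6193 (V=10.0000), down 37.5821 (V=0.0000). Price 7.7300; hedge Δ=0.3121, bond B=-11.5008.
  t=1,j=1: stock 114.1300 → up 128.9669 (V=10.0000), down 69.6193 (V=10.0000). Price 9.8039; hedge Δ=0.0000, bond B=9.8039.
  t=0,j=0: stock 101.0000 → up 114.1300 (V=9.8039), down 61.6100 (V=7.7300). Price 9.1816; hedge Δ=0.0395, bond B=5.1933.
Root portfolio cost Δ·101+B reproduces V0=9.1816.

(0,0): Delta=0.0395 Bond=5.1933
(1,0): Delta=0.3121 Bond=-11.5008
(1,1): Delta=0.0000 Bond=9.8039
V0=9.1816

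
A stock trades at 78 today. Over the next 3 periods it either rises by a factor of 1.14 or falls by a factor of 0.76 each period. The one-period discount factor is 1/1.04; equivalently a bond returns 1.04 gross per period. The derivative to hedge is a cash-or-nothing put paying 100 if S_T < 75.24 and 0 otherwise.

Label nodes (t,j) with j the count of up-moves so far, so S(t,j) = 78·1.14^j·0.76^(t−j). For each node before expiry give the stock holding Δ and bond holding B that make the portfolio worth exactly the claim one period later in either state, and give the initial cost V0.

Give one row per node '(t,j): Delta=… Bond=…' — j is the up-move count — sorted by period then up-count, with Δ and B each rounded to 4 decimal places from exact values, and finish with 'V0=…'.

(0,0): Delta=-1.2097 Bond=109.5854
(1,0): Delta=-3.1452 Bond=228.7060
(1,1): Delta=-0.7489 Bond=72.9913
(2,0): Delta=0.0000 Bond=96.1538
(2,1): Delta=-3.8941 Bond=288.4615
(2,2): Delta=0.0000 Bond=0.0000
V0=15.2292

Risk-neutral probability p* = (R−d)/(u−d) = (1.04−0.76)/(1.14−0.76) = 0.7368.
Terminal values V(3,·): V(3,0)=100.0000, V(3,1)=100.0000, V(3,2)=0.0000, V(3,3)=0.0000
  t=2,j=0: stock 45.0528 → up 51.3602 (V=100.0000), down 34.2401 (V=100.0000). Price 96.1538; hedge Δ=0.0000, bond B=96.1538.
  t=2,j=1: stock 67.5792 → up 77.0403 (V=0.0000), down 51.3602 (V=100.0000). Price 25.3036; hedge Δ=-3.8941, bond B=288.4615.
  t=2,j=2: stock 101.3688 → up 115.5604 (V=0.0000), down 77.0403 (V=0.0000). Price 0.0000; hedge Δ=0.0000, bond B=0.0000.
  t=1,j=0: stock 59.2800 → up 67.5792 (V=25.3036), down 45.0528 (V=96.1538). Price 42.2581; hedge Δ=-3.1452, bond B=228.7060.
  t=1,j=1: stock 88.9200 → up 101.3688 (V=0.0000), down 67.5792 (V=25.3036). Price 6.4027; hedge Δ=-0.7489, bond B=72.9913.
  t=0,j=0: stock 78.0000 → up 88.9200 (V=6.4027), down 59.2800 (V=42.2581). Price 15.2292; hedge Δ=-1.2097, bond B=109.5854.
Each (Δ,B) replicates both successor values, so the strategy is self-financing and V0 is arbitrage-free.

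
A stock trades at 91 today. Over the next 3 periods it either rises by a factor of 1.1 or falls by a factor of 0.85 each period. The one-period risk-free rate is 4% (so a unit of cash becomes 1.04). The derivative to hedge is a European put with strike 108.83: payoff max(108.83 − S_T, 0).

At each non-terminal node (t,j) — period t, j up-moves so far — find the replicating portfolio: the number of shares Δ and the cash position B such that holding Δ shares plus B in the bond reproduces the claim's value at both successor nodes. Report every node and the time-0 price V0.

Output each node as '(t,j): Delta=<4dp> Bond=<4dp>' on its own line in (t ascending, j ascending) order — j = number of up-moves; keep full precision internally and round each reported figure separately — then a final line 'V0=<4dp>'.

(0,0): Delta=-0.7115 Bond=75.2913
(1,0): Delta=-1.0000 Bond=100.6195
(1,1): Delta=-0.6411 Bond=71.2556
(2,0): Delta=-1.0000 Bond=104.6442
(2,1): Delta=-1.0000 Bond=104.6442
(2,2): Delta=-0.5535 Bond=64.4621
V0=10.5460

The replicating-portfolio and risk-neutral prices coincide; use p* = (1.04−0.85)/(1.1−0.85) = 0.7600 for the latter.
Payoff layer (t=3): V(3,0)=52.9446, V(3,1)=36.5078, V(3,2)=15.2365, V(3,3)=0.0000
Node (2,0) S=65.7475: V=(p*·36.5078+(1−p*)·52.9446)/1.04=38.8967; Δ=(36.5078−52.9446)/(72.3222−55.8854)=-1.0000; B=V−Δ·S=104.6442
Node (2,1) S=85.0850: V=(p*·15.2365+(1−p*)·36.5078)/1.04=19.5592; Δ=(15.2365−36.5078)/(93.5935−72.3223)=-1.0000; B=V−Δ·S=104.6442
Node (2,2) S=110.1100: V=(p*·0.0000+(1−p*)·15.2365)/1.04=3.5161; Δ=(0.0000−15.2365)/(121.1210−93.5935)=-0.5535; B=V−Δ·S=64.4621
Node (1,0) S=77.3500: V=(p*·19.5592+(1−p*)·38.8967)/1.04=23.2695; Δ=(19.5592−38.8967)/(85.0850−65.7475)=-1.0000; B=V−Δ·S=100.6195
Node (1,1) S=100.1000: V=(p*·3.5161+(1−p*)·19.5592)/1.04=7.0831; Δ=(3.5161−19.5592)/(110.1100−85.0850)=-0.6411; B=V−Δ·S=71.2556
Node (0,0) S=91.0000: V=(p*·7.0831+(1−p*)·23.2695)/1.04=10.5460; Δ=(7.0831−23.2695)/(100.1000−77.3500)=-0.7115; B=V−Δ·S=75.2913
The time-0 hedge costs 10.5460, which is the no-arbitrage price.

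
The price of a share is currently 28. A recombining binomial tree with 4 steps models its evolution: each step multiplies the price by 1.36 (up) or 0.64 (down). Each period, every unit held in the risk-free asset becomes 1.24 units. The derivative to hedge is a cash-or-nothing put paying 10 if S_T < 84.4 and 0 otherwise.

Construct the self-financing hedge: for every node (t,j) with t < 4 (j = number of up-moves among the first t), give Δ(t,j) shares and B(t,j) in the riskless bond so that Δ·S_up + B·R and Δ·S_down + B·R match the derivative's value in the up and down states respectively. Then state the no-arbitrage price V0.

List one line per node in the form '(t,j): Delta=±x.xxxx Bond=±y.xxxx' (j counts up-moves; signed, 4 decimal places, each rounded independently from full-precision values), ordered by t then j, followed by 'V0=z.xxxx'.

The replicating-portfolio and risk-neutral prices coincide; use p* = (1.24−0.64)/(1.36−0.64) = 0.8333 for the latter.
At expiry t=4: V(4,0)=10.0000, V(4,1)=10.0000, V(4,2)=10.0000, V(4,3)=10.0000, V(4,4)=0.0000
(3,0): S=7.3400. Δ = (V_up−V_dn)/(S_up−S_dn) = (10.0000−10.0000)/(9.9824−4.6976) = 0.0000. V = [p*·10.0000 + (1−p*)·10.0000]/1.24 = 8.0645. B = V − Δ·S = 8.0645.
(3,1): S=15.5976. Δ = (V_up−V_dn)/(S_up−S_dn) = (10.0000−10.0000)/(21.2127−9.9824) = 0.0000. V = [p*·10.0000 + (1−p*)·10.0000]/1.24 = 8.0645. B = V − Δ·S = 8.0645.
(3,2): S=33.1448. Δ = (V_up−V_dn)/(S_up−S_dn) = (10.0000−10.0000)/(45.0770−21.2127) = 0.0000. V = [p*·10.0000 + (1−p*)·10.0000]/1.24 = 8.0645. B = V − Δ·S = 8.0645.
(3,3): S=70.4328. Δ = (V_up−V_dn)/(S_up−S_dn) = (0.0000−10.0000)/(95.7886−45.0770) = -0.1972. V = [p*·0.0000 + (1−p*)·10.0000]/1.24 = 1.3441. B = V − Δ·S = 15.2330.
(2,0): S=11.4688. Δ = (V_up−V_dn)/(S_up−S_dn) = (8.0645−8.0645)/(15.5976−7.3400) = 0.0000. V = [p*·8.0645 + (1−p*)·8.0645]/1.24 = 6.5036. B = V − Δ·S = 6.5036.
(2,1): S=24.3712. Δ = (V_up−V_dn)/(S_up−S_dn) = (8.0645−8.0645)/(33.1448−15.5976) = 0.0000. V = [p*·8.0645 + (1−p*)·8.0645]/1.24 = 6.5036. B = V − Δ·S = 6.5036.
(2,2): S=51.7888. Δ = (V_up−V_dn)/(S_up−S_dn) = (1.3441−8.0645)/(70.4328−33.1448) = -0.1802. V = [p*·1.3441 + (1−p*)·8.0645]/1.24 = 1.9872. B = V − Δ·S = 11.3212.
(1,0): S=17.9200. Δ = (V_up−V_dn)/(S_up−S_dn) = (6.5036−6.5036)/(24.3712−11.4688) = 0.0000. V = [p*·6.5036 + (1−p*)·6.5036]/1.24 = 5.2449. B = V − Δ·S = 5.2449.
(1,1): S=38.0800. Δ = (V_up−V_dn)/(S_up−S_dn) = (1.9872−6.5036)/(51.7888−24.3712) = -0.1647. V = [p*·1.9872 + (1−p*)·6.5036]/1.24 = 2.2096. B = V − Δ·S = 8.4824.
(0,0): S=28.0000. Δ = (V_up−V_dn)/(S_up−S_dn) = (2.2096−5.2449)/(38.0800−17.9200) = -0.1506. V = [p*·2.2096 + (1−p*)·5.2449]/1.24 = 2.1899. B = V − Δ·S = 6.4055.
The time-0 hedge costs 2.1899, which is the no-arbitrage price.

(0,0): Delta=-0.1506 Bond=6.4055
(1,0): Delta=0.0000 Bond=5.2449
(1,1): Delta=-0.1647 Bond=8.4824
(2,0): Delta=0.0000 Bond=6.5036
(2,1): Delta=0.0000 Bond=6.5036
(2,2): Delta=-0.1802 Bond=11.3212
(3,0): Delta=0.0000 Bond=8.0645
(3,1): Delta=0.0000 Bond=8.0645
(3,2): Delta=0.0000 Bond=8.0645
(3,3): Delta=-0.1972 Bond=15.2330
V0=2.1899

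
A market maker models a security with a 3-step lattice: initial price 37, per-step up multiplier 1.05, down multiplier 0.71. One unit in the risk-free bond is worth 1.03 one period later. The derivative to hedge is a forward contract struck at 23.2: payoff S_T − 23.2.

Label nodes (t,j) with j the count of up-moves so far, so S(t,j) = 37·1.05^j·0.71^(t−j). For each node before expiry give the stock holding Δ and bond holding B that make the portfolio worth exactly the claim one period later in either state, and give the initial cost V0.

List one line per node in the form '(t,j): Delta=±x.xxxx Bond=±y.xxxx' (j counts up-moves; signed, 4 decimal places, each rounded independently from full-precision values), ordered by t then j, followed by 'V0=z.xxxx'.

Risk-neutral probability p* = (R−d)/(u−d) = (1.03−0.71)/(1.05−0.71) = 0.9412.
Terminal values V(3,·): V(3,0)=-9.9573, V(3,1)=-3.6157, V(3,2)=5.7627, V(3,3)=19.6321
  t=2,j=0: stock 18.6517 → up 19.5843 (V=-3.6157), down 13.2427 (V=-9.9573). Price -3.8726; hedge Δ=1.0000, bond B=-22.5243.
  t=2,j=1: stock 27.5835 → up 28.9627 (V=5.7627), down 19.5843 (V=-3.6157). Price 5.0592; hedge Δ=1.0000, bond B=-22.5243.
  t=2,j=2: stock 40.7925 → up 42.8321 (V=19.6321), down 28.9627 (V=5.7627). Price 18.2682; hedge Δ=1.0000, bond B=-22.5243.
  t=1,j=0: stock 26.2700 → up 27.5835 (V=5.0592), down 18.6517 (V=-3.8726). Price 4.4018; hedge Δ=1.0000, bond B=-21.8682.
  t=1,j=1: stock 38.8500 → up 40.7925 (V=18.2682), down 27.5835 (V=5.0592). Price 16.9818; hedge Δ=1.0000, bond B=-21.8682.
  t=0,j=0: stock 37.0000 → up 38.8500 (V=16.9818), down 26.2700 (V=4.4018). Price 15.7687; hedge Δ=1.0000, bond B=-21.2313.
Check: Δ(0,0)·S0 + B(0,0) = 15.7687 = V0.

(0,0): Delta=1.0000 Bond=-21.2313
(1,0): Delta=1.0000 Bond=-21.8682
(1,1): Delta=1.0000 Bond=-21.8682
(2,0): Delta=1.0000 Bond=-22.5243
(2,1): Delta=1.0000 Bond=-22.5243
(2,2): Delta=1.0000 Bond=-22.5243
V0=15.7687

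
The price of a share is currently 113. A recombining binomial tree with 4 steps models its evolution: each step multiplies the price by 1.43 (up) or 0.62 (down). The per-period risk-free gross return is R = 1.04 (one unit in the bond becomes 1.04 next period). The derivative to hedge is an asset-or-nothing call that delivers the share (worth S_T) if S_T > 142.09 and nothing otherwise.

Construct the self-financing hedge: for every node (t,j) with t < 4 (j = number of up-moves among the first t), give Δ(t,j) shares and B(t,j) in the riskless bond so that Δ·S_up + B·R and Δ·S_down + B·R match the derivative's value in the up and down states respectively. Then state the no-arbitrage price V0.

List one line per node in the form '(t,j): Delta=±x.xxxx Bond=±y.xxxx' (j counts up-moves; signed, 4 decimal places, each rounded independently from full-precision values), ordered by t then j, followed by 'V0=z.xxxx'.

Since d<R<u, set p* = (R−d)/(u−d) = 0.5185; price each node as the discounted p*-expectation of its children.
Terminal payoffs: V(4,0)=0.0000, V(4,1)=0.0000, V(4,2)=0.0000, V(4,3)=204.8699, V(4,4)=472.5226
  t=3,j=0: stock 26.9311 → up 38.5114 (V=0.0000), down 16.6973 (V=0.0000). Price 0.0000; hedge Δ=0.0000, bond B=0.0000.
  t=3,j=1: stock 62.1152 → up 88.8247 (V=0.0000), down 38.5114 (V=0.0000). Price 0.0000; hedge Δ=0.0000, bond B=0.0000.
  t=3,j=2: stock 143.2657 → up 204.8699 (V=204.8699), down 88.8247 (V=0.0000). Price 102.1431; hedge Δ=1.7654, bond B=-150.7827.
  t=3,j=3: stock 330.4354 → up 472.5226 (V=472.5226), down 204.8699 (V=204.8699). Price 330.4354; hedge Δ=1.0000, bond B=0.0000.
  t=2,j=0: stock 43.4372 → up 62.1152 (V=0.0000), down 26.9311 (V=0.0000). Price 0.0000; hedge Δ=0.0000, bond B=0.0000.
  t=2,j=1: stock 100.1858 → up 143.2657 (V=102.1431), down 62.1152 (V=0.0000). Price 50.9261; hedge Δ=1.2587, bond B=-75.1766.
  t=2,j=2: stock 231.0737 → up 330.4354 (V=330.4354), down 143.2657 (V=102.1431). Price 212.0355; hedge Δ=1.2197, bond B=-69.8068.
  t=1,j=0: stock 70.0600 → up 100.1858 (V=50.9261), down 43.4372 (V=0.0000). Price 25.3905; hedge Δ=0.8974, bond B=-37.4812.
  t=1,j=1: stock 161.5900 → up 231.0737 (V=212.0355), down 100.1858 (V=50.9261). Price 129.2926; hedge Δ=1.2309, bond B=-69.6079.
  t=0,j=0: stock 113.0000 → up 161.5900 (V=129.2926), down 70.0600 (V=25.3905). Price 76.2170; hedge Δ=1.1352, bond B=-52.0572.
Root portfolio cost Δ·113+B reproduces V0=76.2170.

(0,0): Delta=1.1352 Bond=-52.0572
(1,0): Delta=0.8974 Bond=-37.4812
(1,1): Delta=1.2309 Bond=-69.6079
(2,0): Delta=0.0000 Bond=0.0000
(2,1): Delta=1.2587 Bond=-75.1766
(2,2): Delta=1.2197 Bond=-69.8068
(3,0): Delta=0.0000 Bond=0.0000
(3,1): Delta=0.0000 Bond=0.0000
(3,2): Delta=1.7654 Bond=-150.7827
(3,3): Delta=1.0000 Bond=0.0000
V0=76.2170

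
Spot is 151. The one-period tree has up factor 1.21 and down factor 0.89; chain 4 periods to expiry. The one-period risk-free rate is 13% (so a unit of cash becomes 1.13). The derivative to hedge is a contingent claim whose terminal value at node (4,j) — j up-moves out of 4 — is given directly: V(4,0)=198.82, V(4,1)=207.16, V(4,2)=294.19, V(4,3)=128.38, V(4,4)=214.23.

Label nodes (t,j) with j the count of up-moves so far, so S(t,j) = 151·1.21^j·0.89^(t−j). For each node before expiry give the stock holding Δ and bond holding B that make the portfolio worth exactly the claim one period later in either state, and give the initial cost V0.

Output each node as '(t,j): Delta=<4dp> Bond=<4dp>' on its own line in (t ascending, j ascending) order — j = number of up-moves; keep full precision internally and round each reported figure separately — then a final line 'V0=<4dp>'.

The replicating-portfolio and risk-neutral prices coincide; use p* = (1.13−0.89)/(1.21−0.89) = 0.7500 for the latter.
Terminal payoffs: V(4,0)=198.8200, V(4,1)=207.1600, V(4,2)=294.1900, V(4,3)=128.3800, V(4,4)=214.2300
Node (3,0) S=106.4503: V=(p*·207.1600+(1−p*)·198.8200)/1.13=181.4823; Δ=(207.1600−198.8200)/(128.8049−94.7408)=0.2448; B=V−Δ·S=155.4198
Node (3,1) S=144.7246: V=(p*·294.1900+(1−p*)·207.1600)/1.13=241.0907; Δ=(294.1900−207.1600)/(175.1168−128.8049)=1.8792; B=V−Δ·S=-30.8780
Node (3,2) S=196.7604: V=(p*·128.3800+(1−p*)·294.1900)/1.13=150.2942; Δ=(128.3800−294.1900)/(238.0801−175.1168)=-2.6334; B=V−Δ·S=668.4505
Node (3,3) S=267.5057: V=(p*·214.2300+(1−p*)·128.3800)/1.13=170.5907; Δ=(214.2300−128.3800)/(323.6819−238.0801)=1.0029; B=V−Δ·S=-97.6905
Node (2,0) S=119.6071: V=(p*·241.0907+(1−p*)·181.4823)/1.13=200.1669; Δ=(241.0907−181.4823)/(144.7246−106.4503)=1.5574; B=V−Δ·S=13.8906
Node (2,1) S=162.6119: V=(p*·150.2942+(1−p*)·241.0907)/1.13=153.0915; Δ=(150.2942−241.0907)/(196.7604−144.7246)=-1.7449; B=V−Δ·S=436.8304
Node (2,2) S=221.0791: V=(p*·170.5907+(1−p*)·150.2942)/1.13=146.4749; Δ=(170.5907−150.2942)/(267.5057−196.7604)=0.2869; B=V−Δ·S=83.0484
Node (1,0) S=134.3900: V=(p*·153.0915+(1−p*)·200.1669)/1.13=145.8941; Δ=(153.0915−200.1669)/(162.6119−119.6071)=-1.0947; B=V−Δ·S=293.0048
Node (1,1) S=182.7100: V=(p*·146.4749+(1−p*)·153.0915)/1.13=131.0876; Δ=(146.4749−153.0915)/(221.0791−162.6119)=-0.1132; B=V−Δ·S=151.7645
Node (0,0) S=151.0000: V=(p*·131.0876+(1−p*)·145.8941)/1.13=119.2825; Δ=(131.0876−145.8941)/(182.7100−134.3900)=-0.3064; B=V−Δ·S=165.5527
The time-0 hedge costs 119.2825, which is the no-arbitrage price.

(0,0): Delta=-0.3064 Bond=165.5527
(1,0): Delta=-1.0947 Bond=293.0048
(1,1): Delta=-0.1132 Bond=151.7645
(2,0): Delta=1.5574 Bond=13.8906
(2,1): Delta=-1.7449 Bond=436.8304
(2,2): Delta=0.2869 Bond=83.0484
(3,0): Delta=0.2448 Bond=155.4198
(3,1): Delta=1.8792 Bond=-30.8780
(3,2): Delta=-2.6334 Bond=668.4505
(3,3): Delta=1.0029 Bond=-97.6905
V0=119.2825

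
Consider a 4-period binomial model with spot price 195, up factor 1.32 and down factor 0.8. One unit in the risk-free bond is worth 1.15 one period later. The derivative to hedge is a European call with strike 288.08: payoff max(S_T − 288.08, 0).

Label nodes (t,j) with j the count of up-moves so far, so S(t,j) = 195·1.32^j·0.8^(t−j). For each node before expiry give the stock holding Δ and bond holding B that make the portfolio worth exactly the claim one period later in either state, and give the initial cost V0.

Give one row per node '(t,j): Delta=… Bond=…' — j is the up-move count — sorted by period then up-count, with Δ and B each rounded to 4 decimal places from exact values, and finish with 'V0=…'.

Since d<R<u, set p* = (R−d)/(u−d) = 0.6731; price each node as the discounted p*-expectation of its children.
Payoff layer (t=4): V(4,0)=0.0000, V(4,1)=0.0000, V(4,2)=0.0000, V(4,3)=70.7150, V(4,4)=303.9318
(3,0): S=99.8400. Δ = (V_up−V_dn)/(S_up−S_dn) = (0.0000−0.0000)/(131.7888−79.8720) = 0.0000. V = [p*·0.0000 + (1−p*)·0.0000]/1.15 = 0.0000. B = V − Δ·S = 0.0000.
(3,1): S=164.7360. Δ = (V_up−V_dn)/(S_up−S_dn) = (0.0000−0.0000)/(217.4515−131.7888) = 0.0000. V = [p*·0.0000 + (1−p*)·0.0000]/1.15 = 0.0000. B = V − Δ·S = 0.0000.
(3,2): S=271.8144. Δ = (V_up−V_dn)/(S_up−S_dn) = (70.7150−0.0000)/(358.7950−217.4515) = 0.5003. V = [p*·70.7150 + (1−p*)·0.0000]/1.15 = 41.3884. B = V − Δ·S = -94.6020.
(3,3): S=448.4938. Δ = (V_up−V_dn)/(S_up−S_dn) = (303.9318−70.7150)/(592.0118−358.7950) = 1.0000. V = [p*·303.9318 + (1−p*)·70.7150]/1.15 = 197.9894. B = V − Δ·S = -250.5043.
(2,0): S=124.8000. Δ = (V_up−V_dn)/(S_up−S_dn) = (0.0000−0.0000)/(164.7360−99.8400) = 0.0000. V = [p*·0.0000 + (1−p*)·0.0000]/1.15 = 0.0000. B = V − Δ·S = 0.0000.
(2,1): S=205.9200. Δ = (V_up−V_dn)/(S_up−S_dn) = (41.3884−0.0000)/(271.8144−164.7360) = 0.3865. V = [p*·41.3884 + (1−p*)·0.0000]/1.15 = 24.2240. B = V − Δ·S = -55.3691.
(2,2): S=339.7680. Δ = (V_up−V_dn)/(S_up−S_dn) = (197.9894−41.3884)/(448.4938−271.8144) = 0.8864. V = [p*·197.9894 + (1−p*)·41.3884]/1.15 = 127.6460. B = V − Δ·S = -173.5098.
(1,0): S=156.0000. Δ = (V_up−V_dn)/(S_up−S_dn) = (24.2240−0.0000)/(205.9200−124.8000) = 0.2986. V = [p*·24.2240 + (1−p*)·0.0000]/1.15 = 14.1779. B = V − Δ·S = -32.4066.
(1,1): S=257.4000. Δ = (V_up−V_dn)/(S_up−S_dn) = (127.6460−24.2240)/(339.7680−205.9200) = 0.7727. V = [p*·127.6460 + (1−p*)·24.2240]/1.15 = 81.5956. B = V − Δ·S = -117.2929.
(0,0): S=195.0000. Δ = (V_up−V_dn)/(S_up−S_dn) = (81.5956−14.1779)/(257.4000−156.0000) = 0.6649. V = [p*·81.5956 + (1−p*)·14.1779]/1.15 = 51.7871. B = V − Δ·S = -77.8623.
The time-0 hedge costs 51.7871, which is the no-arbitrage price.

(0,0): Delta=0.6649 Bond=-77.8623
(1,0): Delta=0.2986 Bond=-32.4066
(1,1): Delta=0.7727 Bond=-117.2929
(2,0): Delta=0.0000 Bond=0.0000
(2,1): Delta=0.3865 Bond=-55.3691
(2,2): Delta=0.8864 Bond=-173.5098
(3,0): Delta=0.0000 Bond=0.0000
(3,1): Delta=0.0000 Bond=0.0000
(3,2): Delta=0.5003 Bond=-94.6020
(3,3): Delta=1.0000 Bond=-250.5043
V0=51.7871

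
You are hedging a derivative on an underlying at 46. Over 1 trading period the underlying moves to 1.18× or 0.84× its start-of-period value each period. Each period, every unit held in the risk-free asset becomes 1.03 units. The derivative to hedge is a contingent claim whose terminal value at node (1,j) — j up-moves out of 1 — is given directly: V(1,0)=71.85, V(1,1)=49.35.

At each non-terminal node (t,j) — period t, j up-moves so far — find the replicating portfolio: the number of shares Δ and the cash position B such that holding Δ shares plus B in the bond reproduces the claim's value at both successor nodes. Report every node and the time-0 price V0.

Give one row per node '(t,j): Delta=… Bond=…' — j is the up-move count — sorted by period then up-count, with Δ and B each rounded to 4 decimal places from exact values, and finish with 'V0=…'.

Under the risk-neutral measure, an up-move has probability p* = (R−d)/(u−d) = 0.5588 and values discount at R = 1.03.
Terminal values V(1,·): V(1,0)=71.8500, V(1,1)=49.3500
Node (0,0) S=46.0000: V=(p*·49.3500+(1−p*)·71.8500)/1.03=57.5500; Δ=(49.3500−71.8500)/(54.2800−38.6400)=-1.4386; B=V−Δ·S=123.7264
Root portfolio cost Δ·46+B reproduces V0=57.5500.

(0,0): Delta=-1.4386 Bond=123.7264
V0=57.5500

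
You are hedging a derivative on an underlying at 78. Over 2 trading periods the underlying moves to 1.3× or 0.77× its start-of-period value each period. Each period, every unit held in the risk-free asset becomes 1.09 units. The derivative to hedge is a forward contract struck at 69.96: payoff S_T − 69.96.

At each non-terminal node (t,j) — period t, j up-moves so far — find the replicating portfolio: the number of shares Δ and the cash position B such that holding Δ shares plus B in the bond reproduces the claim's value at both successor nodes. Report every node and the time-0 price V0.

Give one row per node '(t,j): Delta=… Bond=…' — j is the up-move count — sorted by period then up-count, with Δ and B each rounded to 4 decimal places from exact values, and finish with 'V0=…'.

(0,0): Delta=1.0000 Bond=-58.8839
(1,0): Delta=1.0000 Bond=-64.1835
(1,1): Delta=1.0000 Bond=-64.1835
V0=19.1161

Risk-neutral probability p* = (R−d)/(u−d) = (1.09−0.77)/(1.3−0.77) = 0.6038.
At expiry t=2: V(2,0)=-23.7138, V(2,1)=8.1180, V(2,2)=61.8600
(1,0): S=60.0600. Δ = (V_up−V_dn)/(S_up−S_dn) = (8.1180−-23.7138)/(78.0780−46.2462) = 1.0000. V = [p*·8.1180 + (1−p*)·-23.7138]/1.09 = -4.1235. B = V − Δ·S = -64.1835.
(1,1): S=101.4000. Δ = (V_up−V_dn)/(S_up−S_dn) = (61.8600−8.1180)/(131.8200−78.0780) = 1.0000. V = [p*·61.8600 + (1−p*)·8.1180]/1.09 = 37.2165. B = V − Δ·S = -64.1835.
(0,0): S=78.0000. Δ = (V_up−V_dn)/(S_up−S_dn) = (37.2165−-4.1235)/(101.4000−60.0600) = 1.0000. V = [p*·37.2165 + (1−p*)·-4.1235]/1.09 = 19.1161. B = V − Δ·S = -58.8839.
Each (Δ,B) replicates both successor values, so the strategy is self-financing and V0 is arbitrage-free.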